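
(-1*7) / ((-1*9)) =7 / 9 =0.78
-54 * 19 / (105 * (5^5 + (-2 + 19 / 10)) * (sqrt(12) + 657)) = -149796 / 31472524097 + 456 * sqrt(3) / 31472524097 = -0.00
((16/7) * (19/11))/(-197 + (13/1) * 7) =-152/4081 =-0.04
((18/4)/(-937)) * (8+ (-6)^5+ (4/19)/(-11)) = 7305822/195833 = 37.31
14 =14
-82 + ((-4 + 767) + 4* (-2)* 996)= -7287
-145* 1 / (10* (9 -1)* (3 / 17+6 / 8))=-493 / 252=-1.96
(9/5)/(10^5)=0.00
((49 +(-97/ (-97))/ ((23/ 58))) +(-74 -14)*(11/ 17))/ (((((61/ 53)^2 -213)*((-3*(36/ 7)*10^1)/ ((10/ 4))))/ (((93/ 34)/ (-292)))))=1291642807/ 332370906250752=0.00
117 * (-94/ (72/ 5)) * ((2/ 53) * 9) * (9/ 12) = -82485/ 424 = -194.54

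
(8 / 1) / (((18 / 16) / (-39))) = -832 / 3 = -277.33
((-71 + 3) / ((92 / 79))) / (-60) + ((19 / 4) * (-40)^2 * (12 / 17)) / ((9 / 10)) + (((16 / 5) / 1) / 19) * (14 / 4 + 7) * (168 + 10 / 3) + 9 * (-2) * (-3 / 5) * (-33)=2633586581 / 445740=5908.35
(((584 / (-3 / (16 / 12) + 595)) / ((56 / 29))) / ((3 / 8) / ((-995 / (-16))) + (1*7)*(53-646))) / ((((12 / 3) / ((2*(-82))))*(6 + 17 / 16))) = 5527232960 / 7746102165179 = 0.00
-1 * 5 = -5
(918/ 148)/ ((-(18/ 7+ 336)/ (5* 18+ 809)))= -962829/ 58460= -16.47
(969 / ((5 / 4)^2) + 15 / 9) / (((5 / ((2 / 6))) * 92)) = 46637 / 103500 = 0.45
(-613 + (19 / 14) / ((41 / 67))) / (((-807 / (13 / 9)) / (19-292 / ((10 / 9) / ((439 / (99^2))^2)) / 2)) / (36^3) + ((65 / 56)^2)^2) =-1600625014214250006528 / 4755011576932980395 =-336.62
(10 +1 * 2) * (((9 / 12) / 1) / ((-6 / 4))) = -6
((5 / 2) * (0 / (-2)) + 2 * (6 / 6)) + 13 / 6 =25 / 6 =4.17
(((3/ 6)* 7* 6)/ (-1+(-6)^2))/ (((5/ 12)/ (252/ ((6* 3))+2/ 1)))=576/ 25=23.04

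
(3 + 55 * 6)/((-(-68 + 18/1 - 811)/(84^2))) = 111888/41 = 2728.98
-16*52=-832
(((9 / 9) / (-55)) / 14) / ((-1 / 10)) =1 / 77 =0.01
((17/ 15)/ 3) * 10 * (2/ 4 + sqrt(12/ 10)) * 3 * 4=68/ 3 + 136 * sqrt(30)/ 15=72.33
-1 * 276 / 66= -46 / 11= -4.18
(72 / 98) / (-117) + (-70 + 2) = -43320 / 637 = -68.01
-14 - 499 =-513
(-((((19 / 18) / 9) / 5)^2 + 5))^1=-3280861 / 656100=-5.00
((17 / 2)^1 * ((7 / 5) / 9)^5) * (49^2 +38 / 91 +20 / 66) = 294387183839 / 158325131250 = 1.86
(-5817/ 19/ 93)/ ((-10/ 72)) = 69804/ 2945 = 23.70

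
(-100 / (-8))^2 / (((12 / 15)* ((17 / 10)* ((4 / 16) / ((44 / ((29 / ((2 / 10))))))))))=68750 / 493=139.45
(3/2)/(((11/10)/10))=13.64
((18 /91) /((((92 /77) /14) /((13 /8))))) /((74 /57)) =39501 /13616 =2.90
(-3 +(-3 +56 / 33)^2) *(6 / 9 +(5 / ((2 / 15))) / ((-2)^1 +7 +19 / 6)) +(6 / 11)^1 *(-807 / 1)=-447.03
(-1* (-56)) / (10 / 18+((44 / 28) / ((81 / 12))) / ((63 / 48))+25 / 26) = 5778864 / 174859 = 33.05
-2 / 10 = -0.20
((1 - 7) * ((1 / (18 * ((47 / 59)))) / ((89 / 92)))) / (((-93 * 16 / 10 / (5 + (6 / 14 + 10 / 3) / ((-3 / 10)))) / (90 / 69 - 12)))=5745125 / 24508197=0.23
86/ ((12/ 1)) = 43/ 6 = 7.17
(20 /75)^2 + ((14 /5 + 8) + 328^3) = 7939701646 /225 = 35287562.87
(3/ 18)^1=1/ 6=0.17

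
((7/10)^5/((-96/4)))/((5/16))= -16807/750000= -0.02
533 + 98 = 631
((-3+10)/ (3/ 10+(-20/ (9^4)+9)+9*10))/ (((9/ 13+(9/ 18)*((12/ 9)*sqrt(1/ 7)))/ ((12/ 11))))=40623350040/ 317254770481 - 5588397360*sqrt(7)/ 317254770481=0.08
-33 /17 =-1.94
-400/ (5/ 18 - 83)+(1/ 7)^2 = 354289/ 72961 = 4.86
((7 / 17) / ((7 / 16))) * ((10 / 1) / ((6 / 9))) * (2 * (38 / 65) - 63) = -192912 / 221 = -872.90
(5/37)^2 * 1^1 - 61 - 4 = -88960/1369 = -64.98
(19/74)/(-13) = -19/962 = -0.02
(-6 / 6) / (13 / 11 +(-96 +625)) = -0.00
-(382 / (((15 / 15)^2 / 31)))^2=-140232964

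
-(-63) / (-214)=-63 / 214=-0.29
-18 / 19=-0.95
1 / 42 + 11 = 463 / 42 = 11.02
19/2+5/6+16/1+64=271/3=90.33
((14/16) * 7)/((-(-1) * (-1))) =-49/8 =-6.12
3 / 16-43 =-685 / 16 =-42.81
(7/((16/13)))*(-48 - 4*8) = -455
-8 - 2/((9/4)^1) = -80/9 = -8.89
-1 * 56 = -56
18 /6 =3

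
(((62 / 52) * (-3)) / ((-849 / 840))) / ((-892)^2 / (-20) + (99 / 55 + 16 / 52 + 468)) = -65100 / 723164333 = -0.00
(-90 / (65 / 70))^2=1587600 / 169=9394.08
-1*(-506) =506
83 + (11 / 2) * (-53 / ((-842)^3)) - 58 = 29847384983 / 1193895376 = 25.00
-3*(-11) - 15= 18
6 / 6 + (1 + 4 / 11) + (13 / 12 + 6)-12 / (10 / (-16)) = 18907 / 660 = 28.65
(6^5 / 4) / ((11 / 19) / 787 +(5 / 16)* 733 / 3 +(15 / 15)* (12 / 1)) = 1395294336 / 63416201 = 22.00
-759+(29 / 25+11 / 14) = -264969 / 350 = -757.05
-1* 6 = -6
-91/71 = -1.28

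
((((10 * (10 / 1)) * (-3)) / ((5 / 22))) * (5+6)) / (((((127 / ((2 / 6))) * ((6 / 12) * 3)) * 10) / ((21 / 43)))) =-6776 / 5461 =-1.24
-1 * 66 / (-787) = 66 / 787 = 0.08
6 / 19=0.32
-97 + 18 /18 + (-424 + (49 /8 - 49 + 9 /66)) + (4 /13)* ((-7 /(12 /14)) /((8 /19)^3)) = -65499209 /109824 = -596.40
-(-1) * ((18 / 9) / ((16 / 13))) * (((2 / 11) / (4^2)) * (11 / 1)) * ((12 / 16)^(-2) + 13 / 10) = 3601 / 5760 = 0.63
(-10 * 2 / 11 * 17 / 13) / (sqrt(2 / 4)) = -340 * sqrt(2) / 143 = -3.36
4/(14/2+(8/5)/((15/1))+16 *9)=300/11333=0.03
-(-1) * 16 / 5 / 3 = 16 / 15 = 1.07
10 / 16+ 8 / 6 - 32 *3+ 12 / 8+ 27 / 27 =-2197 / 24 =-91.54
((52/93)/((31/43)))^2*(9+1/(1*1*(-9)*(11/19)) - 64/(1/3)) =-90674486656/822857211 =-110.19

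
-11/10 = -1.10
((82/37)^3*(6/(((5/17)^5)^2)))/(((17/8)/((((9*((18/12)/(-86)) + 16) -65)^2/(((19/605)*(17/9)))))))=258454181632.66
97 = 97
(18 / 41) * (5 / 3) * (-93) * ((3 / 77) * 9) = -75330 / 3157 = -23.86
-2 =-2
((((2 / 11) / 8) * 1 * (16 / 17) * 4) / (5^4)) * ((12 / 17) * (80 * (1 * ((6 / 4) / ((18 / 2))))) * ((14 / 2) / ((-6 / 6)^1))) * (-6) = 21504 / 397375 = 0.05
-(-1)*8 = 8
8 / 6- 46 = -134 / 3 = -44.67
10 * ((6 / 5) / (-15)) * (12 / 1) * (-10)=96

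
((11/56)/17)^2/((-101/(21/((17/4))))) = -363/55575856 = -0.00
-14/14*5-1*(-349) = 344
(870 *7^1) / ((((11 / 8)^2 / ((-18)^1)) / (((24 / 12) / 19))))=-14031360 / 2299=-6103.24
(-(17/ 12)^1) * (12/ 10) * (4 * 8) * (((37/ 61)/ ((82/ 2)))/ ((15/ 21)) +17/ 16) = -3684393/ 62525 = -58.93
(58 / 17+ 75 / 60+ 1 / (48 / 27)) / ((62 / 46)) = 32683 / 8432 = 3.88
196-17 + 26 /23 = 4143 /23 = 180.13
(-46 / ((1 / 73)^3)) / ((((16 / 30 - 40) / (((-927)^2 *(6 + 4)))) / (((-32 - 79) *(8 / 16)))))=-216246165767971.88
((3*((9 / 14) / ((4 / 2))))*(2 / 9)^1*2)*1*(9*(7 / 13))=27 / 13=2.08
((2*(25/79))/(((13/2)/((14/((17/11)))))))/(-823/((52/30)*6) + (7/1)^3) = 61600/18427303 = 0.00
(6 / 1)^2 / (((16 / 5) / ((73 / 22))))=3285 / 88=37.33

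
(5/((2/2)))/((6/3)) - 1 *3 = -1/2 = -0.50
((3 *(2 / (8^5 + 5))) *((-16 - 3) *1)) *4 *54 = -24624 / 32773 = -0.75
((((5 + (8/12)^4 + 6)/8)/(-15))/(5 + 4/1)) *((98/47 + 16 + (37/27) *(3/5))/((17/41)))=-1487070943/3145343400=-0.47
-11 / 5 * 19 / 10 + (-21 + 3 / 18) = -1876 / 75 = -25.01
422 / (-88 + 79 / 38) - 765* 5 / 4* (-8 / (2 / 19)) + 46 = 237418029 / 3265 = 72716.09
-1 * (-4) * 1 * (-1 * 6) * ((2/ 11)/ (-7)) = 48/ 77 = 0.62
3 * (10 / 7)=30 / 7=4.29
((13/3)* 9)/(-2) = -39/2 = -19.50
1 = 1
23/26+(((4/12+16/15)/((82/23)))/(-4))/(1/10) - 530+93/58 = -32675705/61828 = -528.49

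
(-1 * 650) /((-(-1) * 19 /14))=-9100 /19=-478.95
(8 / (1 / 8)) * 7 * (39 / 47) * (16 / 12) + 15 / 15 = 23343 / 47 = 496.66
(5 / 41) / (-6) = -5 / 246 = -0.02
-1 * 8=-8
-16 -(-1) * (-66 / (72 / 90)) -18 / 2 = -215 / 2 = -107.50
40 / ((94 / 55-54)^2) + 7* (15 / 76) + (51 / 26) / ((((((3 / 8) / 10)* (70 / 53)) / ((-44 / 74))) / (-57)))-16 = 175631617965969 / 132286184212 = 1327.66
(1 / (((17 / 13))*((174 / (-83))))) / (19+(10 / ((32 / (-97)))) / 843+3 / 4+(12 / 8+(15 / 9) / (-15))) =-7276776 / 420977137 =-0.02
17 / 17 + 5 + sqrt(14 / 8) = sqrt(7) / 2 + 6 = 7.32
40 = 40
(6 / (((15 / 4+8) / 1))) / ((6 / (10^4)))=40000 / 47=851.06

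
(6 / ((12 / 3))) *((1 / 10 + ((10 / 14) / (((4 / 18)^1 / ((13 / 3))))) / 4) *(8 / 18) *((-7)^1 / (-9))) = 1003 / 540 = 1.86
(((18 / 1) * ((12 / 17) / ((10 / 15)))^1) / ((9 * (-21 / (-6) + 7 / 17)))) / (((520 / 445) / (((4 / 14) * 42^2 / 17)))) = 57672 / 4199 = 13.73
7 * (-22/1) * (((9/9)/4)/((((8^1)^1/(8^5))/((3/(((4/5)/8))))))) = -4730880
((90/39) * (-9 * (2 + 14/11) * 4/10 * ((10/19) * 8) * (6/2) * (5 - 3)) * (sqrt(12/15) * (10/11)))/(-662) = 3732480 * sqrt(5)/9892597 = 0.84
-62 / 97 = -0.64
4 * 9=36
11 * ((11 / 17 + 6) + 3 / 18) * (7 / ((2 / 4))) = 53515 / 51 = 1049.31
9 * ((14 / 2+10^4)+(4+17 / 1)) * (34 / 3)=1022856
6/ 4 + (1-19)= -33/ 2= -16.50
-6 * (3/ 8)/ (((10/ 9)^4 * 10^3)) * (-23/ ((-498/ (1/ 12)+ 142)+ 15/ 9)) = -4074381/ 699880000000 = -0.00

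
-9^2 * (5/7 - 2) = 729/7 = 104.14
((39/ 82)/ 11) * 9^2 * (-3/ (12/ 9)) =-28431/ 3608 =-7.88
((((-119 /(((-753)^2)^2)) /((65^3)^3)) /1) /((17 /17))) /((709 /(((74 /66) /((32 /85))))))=-74851 /997103552642144995424032012500000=-0.00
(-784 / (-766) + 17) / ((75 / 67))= 154167 / 9575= 16.10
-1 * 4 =-4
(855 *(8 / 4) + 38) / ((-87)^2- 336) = 1748 / 7233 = 0.24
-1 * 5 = -5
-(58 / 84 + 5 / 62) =-502 / 651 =-0.77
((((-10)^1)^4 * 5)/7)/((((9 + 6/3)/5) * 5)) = 649.35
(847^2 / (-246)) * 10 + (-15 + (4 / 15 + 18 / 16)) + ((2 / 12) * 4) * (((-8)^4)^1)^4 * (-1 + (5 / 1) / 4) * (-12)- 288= -2769713770977820753 / 4920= -562949953450776.58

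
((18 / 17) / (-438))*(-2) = 6 / 1241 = 0.00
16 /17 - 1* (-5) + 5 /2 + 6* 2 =695 /34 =20.44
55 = 55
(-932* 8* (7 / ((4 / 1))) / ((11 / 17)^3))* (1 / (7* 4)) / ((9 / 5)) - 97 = -1052.61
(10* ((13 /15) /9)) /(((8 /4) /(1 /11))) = 13 /297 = 0.04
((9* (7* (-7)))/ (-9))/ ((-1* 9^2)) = -49/ 81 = -0.60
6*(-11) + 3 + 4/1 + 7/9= -524/9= -58.22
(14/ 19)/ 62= 7/ 589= 0.01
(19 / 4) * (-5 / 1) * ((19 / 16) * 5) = -9025 / 64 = -141.02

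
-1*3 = -3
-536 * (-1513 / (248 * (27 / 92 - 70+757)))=9326132 / 1960161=4.76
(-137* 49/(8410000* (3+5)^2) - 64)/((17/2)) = -2026315689/269120000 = -7.53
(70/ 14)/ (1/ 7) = 35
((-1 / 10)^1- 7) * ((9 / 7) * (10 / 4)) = -639 / 28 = -22.82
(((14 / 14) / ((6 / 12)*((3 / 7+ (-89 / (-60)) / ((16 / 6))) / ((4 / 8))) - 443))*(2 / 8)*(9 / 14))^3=-216000 / 4493677003701859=-0.00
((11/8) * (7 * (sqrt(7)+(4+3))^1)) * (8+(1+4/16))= 2849 * sqrt(7)/32+19943/32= 858.77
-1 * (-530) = 530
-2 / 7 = -0.29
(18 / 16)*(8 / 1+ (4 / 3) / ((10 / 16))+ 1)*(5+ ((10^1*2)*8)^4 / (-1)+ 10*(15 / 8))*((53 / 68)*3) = -41764256278479 / 2176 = -19193132480.92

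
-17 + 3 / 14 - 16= -459 / 14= -32.79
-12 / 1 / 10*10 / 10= -6 / 5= -1.20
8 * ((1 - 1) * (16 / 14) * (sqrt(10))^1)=0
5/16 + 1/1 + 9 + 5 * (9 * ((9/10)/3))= 381/16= 23.81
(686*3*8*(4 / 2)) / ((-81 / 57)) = -23171.56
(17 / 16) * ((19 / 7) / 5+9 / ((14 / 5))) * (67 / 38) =299557 / 42560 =7.04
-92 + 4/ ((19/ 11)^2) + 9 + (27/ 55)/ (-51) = -81.67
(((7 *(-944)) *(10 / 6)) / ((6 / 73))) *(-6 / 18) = 1205960 / 27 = 44665.19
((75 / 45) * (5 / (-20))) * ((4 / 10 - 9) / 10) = 43 / 120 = 0.36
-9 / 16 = -0.56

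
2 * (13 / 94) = 0.28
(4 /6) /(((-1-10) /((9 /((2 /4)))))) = -1.09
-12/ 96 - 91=-729/ 8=-91.12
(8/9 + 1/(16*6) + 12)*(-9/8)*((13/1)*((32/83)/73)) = -48295/48472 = -1.00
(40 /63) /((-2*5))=-4 /63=-0.06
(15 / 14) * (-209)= -3135 / 14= -223.93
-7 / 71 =-0.10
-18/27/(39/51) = -34/39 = -0.87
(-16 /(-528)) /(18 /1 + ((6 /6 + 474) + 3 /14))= 14 /227865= 0.00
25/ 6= 4.17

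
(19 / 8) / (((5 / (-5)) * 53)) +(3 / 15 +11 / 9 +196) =3765961 / 19080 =197.38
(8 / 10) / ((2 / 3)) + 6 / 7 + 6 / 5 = 114 / 35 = 3.26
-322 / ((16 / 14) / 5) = -5635 / 4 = -1408.75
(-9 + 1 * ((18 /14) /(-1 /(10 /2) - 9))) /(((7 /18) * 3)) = -8829 /1127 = -7.83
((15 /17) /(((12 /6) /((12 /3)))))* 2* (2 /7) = 120 /119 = 1.01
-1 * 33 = -33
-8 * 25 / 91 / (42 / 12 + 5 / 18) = -900 / 1547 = -0.58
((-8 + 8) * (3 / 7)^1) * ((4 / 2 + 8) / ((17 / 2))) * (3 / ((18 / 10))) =0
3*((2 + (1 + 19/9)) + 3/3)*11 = 605/3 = 201.67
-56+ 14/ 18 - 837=-892.22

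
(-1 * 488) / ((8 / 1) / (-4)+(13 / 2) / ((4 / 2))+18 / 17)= -33184 / 157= -211.36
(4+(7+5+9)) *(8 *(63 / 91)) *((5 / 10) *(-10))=-9000 / 13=-692.31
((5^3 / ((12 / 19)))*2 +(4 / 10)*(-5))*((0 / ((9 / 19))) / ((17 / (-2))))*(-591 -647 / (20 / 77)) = 0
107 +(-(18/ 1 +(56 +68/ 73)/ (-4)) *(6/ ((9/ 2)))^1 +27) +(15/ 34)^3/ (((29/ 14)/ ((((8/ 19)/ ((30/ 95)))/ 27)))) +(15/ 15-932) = -8341674612/ 10400821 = -802.02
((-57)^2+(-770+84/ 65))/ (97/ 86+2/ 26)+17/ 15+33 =14094722/ 6735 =2092.76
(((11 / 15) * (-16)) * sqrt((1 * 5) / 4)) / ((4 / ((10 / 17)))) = -44 * sqrt(5) / 51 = -1.93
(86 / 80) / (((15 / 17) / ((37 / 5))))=27047 / 3000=9.02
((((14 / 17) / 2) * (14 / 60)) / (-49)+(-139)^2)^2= 97095581056681 / 260100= 373300965.23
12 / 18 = 2 / 3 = 0.67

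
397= 397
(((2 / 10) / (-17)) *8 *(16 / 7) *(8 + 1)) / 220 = -288 / 32725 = -0.01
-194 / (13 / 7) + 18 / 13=-1340 / 13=-103.08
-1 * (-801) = 801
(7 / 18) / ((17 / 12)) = 14 / 51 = 0.27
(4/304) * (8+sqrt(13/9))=sqrt(13)/228+2/19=0.12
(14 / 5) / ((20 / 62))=217 / 25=8.68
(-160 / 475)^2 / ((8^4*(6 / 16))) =2 / 27075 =0.00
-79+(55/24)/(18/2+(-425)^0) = -3781/48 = -78.77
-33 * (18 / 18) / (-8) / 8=33 / 64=0.52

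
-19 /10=-1.90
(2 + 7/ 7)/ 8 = 3/ 8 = 0.38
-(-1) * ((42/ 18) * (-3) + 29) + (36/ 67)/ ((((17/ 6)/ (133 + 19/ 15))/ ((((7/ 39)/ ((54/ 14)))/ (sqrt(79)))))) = 789488 * sqrt(79)/ 52638885 + 22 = 22.13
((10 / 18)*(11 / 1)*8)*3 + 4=452 / 3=150.67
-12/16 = -3/4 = -0.75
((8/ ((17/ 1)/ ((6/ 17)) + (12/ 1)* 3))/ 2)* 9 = 216/ 505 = 0.43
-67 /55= -1.22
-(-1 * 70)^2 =-4900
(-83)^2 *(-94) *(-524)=339324584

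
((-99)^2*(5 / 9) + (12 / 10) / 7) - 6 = 190371 / 35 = 5439.17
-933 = -933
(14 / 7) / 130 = 1 / 65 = 0.02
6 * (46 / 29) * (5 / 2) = 690 / 29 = 23.79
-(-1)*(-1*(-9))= 9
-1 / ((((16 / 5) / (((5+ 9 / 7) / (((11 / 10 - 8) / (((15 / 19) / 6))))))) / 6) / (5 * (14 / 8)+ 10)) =103125 / 24472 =4.21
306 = 306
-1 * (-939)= 939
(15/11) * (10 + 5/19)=2925/209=14.00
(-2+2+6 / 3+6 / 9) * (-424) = -3392 / 3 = -1130.67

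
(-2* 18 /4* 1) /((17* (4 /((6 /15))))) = -9 /170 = -0.05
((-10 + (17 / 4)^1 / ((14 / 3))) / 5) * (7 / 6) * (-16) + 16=749 / 15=49.93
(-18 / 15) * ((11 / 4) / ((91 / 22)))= -363 / 455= -0.80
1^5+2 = 3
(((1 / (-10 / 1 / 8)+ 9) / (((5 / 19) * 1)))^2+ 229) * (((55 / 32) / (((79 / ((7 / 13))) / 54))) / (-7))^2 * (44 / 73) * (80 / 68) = 363845629917 / 52356747560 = 6.95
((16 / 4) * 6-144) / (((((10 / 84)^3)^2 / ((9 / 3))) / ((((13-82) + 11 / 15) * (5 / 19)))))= 134898444140544 / 59375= 2271973796.05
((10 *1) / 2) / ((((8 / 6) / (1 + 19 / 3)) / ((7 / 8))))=385 / 16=24.06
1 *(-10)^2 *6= 600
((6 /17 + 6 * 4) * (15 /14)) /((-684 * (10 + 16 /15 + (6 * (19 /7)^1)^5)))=-12425175 /373148950700024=-0.00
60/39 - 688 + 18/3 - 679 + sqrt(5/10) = -17673/13 + sqrt(2)/2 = -1358.75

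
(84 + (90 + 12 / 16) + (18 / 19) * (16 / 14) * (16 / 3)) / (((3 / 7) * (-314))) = -32013 / 23864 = -1.34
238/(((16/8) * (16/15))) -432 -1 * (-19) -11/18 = -43495/144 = -302.05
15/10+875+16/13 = 877.73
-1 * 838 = -838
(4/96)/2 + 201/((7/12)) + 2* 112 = 191047/336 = 568.59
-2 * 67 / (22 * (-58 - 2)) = 67 / 660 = 0.10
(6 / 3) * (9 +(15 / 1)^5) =1518768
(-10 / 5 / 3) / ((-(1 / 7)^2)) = 98 / 3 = 32.67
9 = 9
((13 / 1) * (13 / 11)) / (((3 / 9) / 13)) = 599.18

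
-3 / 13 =-0.23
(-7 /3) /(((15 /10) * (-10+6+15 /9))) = 2 /3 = 0.67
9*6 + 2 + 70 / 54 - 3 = 1466 / 27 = 54.30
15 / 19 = 0.79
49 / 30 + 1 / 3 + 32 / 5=8.37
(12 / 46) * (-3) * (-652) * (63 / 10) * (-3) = -1109052 / 115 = -9643.93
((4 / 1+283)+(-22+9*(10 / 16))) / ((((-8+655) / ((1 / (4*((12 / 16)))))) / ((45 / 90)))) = 0.07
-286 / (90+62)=-143 / 76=-1.88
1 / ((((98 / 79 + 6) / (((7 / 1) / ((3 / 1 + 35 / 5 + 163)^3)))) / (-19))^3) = -1159941793843 / 25977838619841813525529618624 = -0.00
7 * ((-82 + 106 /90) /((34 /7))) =-178213 /1530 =-116.48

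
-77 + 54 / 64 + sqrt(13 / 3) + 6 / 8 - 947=-32717 / 32 + sqrt(39) / 3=-1020.32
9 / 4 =2.25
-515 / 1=-515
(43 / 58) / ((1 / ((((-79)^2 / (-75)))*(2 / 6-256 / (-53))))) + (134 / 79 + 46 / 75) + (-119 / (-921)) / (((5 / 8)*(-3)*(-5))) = -316.23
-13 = -13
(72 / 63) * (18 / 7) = 144 / 49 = 2.94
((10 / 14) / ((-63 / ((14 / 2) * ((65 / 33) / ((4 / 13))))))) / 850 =-169 / 282744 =-0.00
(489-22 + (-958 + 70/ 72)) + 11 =-17245/ 36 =-479.03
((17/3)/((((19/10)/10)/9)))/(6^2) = 7.46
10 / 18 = 5 / 9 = 0.56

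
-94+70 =-24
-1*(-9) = 9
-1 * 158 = -158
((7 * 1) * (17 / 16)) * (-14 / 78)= -833 / 624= -1.33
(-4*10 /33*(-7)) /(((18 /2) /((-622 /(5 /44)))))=-139328 /27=-5160.30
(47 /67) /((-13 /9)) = -423 /871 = -0.49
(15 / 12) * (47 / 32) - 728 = -92949 / 128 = -726.16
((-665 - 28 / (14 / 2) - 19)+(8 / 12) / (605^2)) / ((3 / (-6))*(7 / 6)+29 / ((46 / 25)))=-69503755016 / 1533278725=-45.33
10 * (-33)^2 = 10890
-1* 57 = -57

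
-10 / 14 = -5 / 7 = -0.71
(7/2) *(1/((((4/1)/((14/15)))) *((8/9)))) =147/160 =0.92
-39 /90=-0.43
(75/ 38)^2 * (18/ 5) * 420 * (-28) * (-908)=149744542.94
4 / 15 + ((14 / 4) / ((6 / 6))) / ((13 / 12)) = 682 / 195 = 3.50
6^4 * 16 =20736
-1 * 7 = -7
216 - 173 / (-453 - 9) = 99965 / 462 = 216.37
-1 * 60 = -60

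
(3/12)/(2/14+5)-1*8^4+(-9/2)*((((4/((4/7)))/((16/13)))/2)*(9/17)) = -40173895/9792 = -4102.73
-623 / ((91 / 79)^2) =-555449 / 1183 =-469.53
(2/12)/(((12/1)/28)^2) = 49/54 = 0.91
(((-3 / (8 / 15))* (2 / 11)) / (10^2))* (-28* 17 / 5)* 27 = 28917 / 1100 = 26.29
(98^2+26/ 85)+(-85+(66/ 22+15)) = 810671/ 85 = 9537.31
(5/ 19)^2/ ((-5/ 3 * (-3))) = 5/ 361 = 0.01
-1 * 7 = -7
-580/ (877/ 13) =-7540/ 877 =-8.60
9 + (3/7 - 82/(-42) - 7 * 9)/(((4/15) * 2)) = -5861/56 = -104.66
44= 44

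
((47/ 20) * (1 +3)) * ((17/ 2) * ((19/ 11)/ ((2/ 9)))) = 621.04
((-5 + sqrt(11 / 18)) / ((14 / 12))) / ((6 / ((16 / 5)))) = -16 / 7 + 8* sqrt(22) / 105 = -1.93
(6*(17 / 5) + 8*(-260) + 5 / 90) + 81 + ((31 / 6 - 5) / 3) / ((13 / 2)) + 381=-1597.54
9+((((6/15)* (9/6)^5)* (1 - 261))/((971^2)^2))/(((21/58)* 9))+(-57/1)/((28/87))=-4184283655086453/24890576235868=-168.11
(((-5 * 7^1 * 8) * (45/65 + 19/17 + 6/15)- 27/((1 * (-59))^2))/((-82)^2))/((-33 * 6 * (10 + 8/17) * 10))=158679893/35746952086560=0.00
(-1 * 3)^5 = -243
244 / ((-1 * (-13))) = 244 / 13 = 18.77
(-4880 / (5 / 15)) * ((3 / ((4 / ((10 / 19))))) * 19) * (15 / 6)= -274500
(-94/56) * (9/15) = -141/140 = -1.01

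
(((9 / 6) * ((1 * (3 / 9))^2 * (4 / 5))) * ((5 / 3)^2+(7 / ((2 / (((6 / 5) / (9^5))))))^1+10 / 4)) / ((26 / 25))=1038839 / 1535274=0.68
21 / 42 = 1 / 2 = 0.50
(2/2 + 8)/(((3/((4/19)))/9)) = 108/19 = 5.68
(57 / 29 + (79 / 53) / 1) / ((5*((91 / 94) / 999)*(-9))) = -55425408 / 699335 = -79.25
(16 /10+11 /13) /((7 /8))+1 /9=2.91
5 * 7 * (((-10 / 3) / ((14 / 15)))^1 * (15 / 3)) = -625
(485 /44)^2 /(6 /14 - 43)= -1646575 /576928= -2.85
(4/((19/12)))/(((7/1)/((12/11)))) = 576/1463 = 0.39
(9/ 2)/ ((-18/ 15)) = -15/ 4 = -3.75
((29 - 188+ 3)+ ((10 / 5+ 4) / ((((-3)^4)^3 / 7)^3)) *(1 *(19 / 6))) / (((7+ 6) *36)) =-23414763106331856359 / 70244289318995588628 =-0.33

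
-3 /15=-1 /5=-0.20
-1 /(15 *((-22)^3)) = 1 /159720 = 0.00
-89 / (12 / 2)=-89 / 6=-14.83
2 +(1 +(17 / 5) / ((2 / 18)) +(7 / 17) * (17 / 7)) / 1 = 173 / 5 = 34.60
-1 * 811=-811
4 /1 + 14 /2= 11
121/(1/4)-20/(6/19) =1262/3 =420.67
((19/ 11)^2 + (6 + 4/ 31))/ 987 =4883/ 528891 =0.01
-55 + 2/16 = -439/8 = -54.88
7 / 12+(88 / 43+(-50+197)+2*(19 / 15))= 392581 / 2580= 152.16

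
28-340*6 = -2012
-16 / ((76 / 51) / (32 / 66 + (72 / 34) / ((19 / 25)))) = -139472 / 3971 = -35.12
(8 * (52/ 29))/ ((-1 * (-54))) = 208/ 783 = 0.27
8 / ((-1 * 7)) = -8 / 7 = -1.14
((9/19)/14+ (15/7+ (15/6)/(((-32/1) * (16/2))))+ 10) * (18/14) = 7456671/476672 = 15.64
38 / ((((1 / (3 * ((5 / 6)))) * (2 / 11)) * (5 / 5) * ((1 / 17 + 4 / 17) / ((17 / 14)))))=60401 / 28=2157.18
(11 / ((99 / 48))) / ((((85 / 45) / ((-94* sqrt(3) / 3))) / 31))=-46624* sqrt(3) / 17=-4750.30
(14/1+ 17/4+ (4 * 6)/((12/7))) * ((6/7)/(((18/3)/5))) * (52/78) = 215/14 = 15.36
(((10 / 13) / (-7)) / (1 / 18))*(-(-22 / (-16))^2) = 5445 / 1456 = 3.74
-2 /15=-0.13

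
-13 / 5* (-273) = 709.80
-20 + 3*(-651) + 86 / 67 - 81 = -137532 / 67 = -2052.72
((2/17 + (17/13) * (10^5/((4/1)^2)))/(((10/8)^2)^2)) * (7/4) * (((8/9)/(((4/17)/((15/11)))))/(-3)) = -10060.13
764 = 764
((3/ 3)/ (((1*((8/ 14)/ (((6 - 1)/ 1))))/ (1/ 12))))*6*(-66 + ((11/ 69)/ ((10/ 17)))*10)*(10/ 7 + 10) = -218350/ 69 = -3164.49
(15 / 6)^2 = 25 / 4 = 6.25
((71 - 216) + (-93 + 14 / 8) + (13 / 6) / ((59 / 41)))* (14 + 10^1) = -332398 / 59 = -5633.86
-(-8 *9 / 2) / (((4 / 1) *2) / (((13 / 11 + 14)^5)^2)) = 151847351324361856426041 / 51874849202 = 2927186366037.81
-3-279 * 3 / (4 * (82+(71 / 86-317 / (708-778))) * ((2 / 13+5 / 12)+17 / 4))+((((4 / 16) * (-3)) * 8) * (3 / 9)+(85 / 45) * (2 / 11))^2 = -729352622267 / 968965436736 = -0.75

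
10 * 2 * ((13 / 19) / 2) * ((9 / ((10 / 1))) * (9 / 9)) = 117 / 19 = 6.16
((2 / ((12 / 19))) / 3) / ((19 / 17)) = 17 / 18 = 0.94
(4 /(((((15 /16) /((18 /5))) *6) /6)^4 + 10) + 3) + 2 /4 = 6627637543 /1699474370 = 3.90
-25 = -25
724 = 724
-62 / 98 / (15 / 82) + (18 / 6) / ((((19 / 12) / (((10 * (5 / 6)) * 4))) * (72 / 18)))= 172202 / 13965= 12.33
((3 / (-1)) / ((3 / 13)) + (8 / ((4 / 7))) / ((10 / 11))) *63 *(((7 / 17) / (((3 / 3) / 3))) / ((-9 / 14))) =-24696 / 85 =-290.54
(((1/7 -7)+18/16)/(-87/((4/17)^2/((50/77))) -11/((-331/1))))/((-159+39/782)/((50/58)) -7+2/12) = -0.00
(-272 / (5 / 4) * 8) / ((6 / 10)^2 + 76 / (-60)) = 1920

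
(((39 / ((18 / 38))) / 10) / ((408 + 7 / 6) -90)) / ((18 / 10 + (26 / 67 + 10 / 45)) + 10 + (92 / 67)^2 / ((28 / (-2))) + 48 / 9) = 69853329 / 47682835495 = 0.00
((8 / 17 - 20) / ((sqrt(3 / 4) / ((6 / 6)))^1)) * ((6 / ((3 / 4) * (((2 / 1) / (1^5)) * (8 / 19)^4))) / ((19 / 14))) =-3985079 * sqrt(3) / 3264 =-2114.69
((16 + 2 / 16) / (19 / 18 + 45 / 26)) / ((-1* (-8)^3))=15093 / 1335296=0.01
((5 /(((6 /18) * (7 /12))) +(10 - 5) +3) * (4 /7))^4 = 794123370496 /5764801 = 137753.82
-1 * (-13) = 13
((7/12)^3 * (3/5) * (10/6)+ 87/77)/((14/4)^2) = 176747/1629936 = 0.11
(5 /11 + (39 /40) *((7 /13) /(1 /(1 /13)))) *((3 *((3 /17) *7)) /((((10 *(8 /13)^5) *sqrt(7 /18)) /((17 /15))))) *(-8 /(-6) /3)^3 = 80856191 *sqrt(14) /912384000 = 0.33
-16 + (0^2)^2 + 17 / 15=-223 / 15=-14.87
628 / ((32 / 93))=14601 / 8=1825.12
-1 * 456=-456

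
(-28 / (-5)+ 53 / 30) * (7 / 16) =3.22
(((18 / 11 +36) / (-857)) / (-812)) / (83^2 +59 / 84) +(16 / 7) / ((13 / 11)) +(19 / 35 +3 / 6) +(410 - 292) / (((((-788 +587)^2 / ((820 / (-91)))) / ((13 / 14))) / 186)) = -1.57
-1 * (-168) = 168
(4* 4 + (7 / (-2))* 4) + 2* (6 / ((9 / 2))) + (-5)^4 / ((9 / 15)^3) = 78251 / 27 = 2898.19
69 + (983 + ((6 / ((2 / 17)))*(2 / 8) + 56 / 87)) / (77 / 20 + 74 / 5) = 3972844 / 32451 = 122.43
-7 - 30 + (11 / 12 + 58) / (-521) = -232031 / 6252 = -37.11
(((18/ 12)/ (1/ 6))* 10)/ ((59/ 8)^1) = 12.20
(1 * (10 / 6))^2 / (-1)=-25 / 9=-2.78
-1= -1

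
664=664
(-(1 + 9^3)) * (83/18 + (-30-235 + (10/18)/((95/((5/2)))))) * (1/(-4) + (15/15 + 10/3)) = 398155870/513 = 776132.30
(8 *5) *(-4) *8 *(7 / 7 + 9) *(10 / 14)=-64000 / 7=-9142.86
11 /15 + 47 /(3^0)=716 /15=47.73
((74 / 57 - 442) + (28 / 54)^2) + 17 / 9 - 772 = -1210.54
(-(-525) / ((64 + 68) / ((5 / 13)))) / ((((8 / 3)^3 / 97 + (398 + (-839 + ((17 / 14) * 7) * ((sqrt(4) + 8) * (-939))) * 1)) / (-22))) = 327375 / 780705536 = 0.00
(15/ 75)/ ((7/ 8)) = 8/ 35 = 0.23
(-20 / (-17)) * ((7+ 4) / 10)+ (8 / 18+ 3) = 725 / 153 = 4.74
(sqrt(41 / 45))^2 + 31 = 1436 / 45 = 31.91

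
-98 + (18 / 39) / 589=-98.00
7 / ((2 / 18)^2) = 567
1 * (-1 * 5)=-5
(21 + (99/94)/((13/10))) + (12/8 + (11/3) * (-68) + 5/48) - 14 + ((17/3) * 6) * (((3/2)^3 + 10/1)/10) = -28513271/146640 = -194.44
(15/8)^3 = 6.59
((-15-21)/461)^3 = -46656/97972181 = -0.00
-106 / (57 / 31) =-3286 / 57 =-57.65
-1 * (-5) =5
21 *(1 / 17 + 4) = 1449 / 17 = 85.24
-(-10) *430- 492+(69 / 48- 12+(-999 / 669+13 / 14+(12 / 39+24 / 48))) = 1233061283 / 324688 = 3797.68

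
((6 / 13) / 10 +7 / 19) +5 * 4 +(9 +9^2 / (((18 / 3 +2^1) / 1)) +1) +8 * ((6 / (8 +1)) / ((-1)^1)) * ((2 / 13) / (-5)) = 40.70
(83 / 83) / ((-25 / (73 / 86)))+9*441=8533277 / 2150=3968.97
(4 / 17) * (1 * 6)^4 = 5184 / 17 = 304.94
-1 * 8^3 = -512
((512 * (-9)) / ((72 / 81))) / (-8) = 648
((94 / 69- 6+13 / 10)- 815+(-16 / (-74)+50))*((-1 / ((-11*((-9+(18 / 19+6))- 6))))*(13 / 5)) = 4843704827 / 214834950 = 22.55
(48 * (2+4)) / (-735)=-0.39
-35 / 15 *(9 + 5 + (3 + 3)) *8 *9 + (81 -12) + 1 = -3290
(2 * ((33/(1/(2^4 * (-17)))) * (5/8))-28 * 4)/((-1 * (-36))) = -2833/9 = -314.78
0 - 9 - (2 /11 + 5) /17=-1740 /187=-9.30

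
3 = 3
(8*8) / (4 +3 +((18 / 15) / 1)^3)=8000 / 1091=7.33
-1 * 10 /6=-5 /3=-1.67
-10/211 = -0.05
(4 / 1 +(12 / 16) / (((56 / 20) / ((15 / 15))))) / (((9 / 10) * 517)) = 1195 / 130284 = 0.01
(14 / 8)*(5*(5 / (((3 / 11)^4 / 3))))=2562175 / 108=23723.84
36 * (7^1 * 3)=756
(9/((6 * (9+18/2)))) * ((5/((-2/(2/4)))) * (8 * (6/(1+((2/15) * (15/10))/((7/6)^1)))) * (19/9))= -3325/369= -9.01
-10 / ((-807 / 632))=6320 / 807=7.83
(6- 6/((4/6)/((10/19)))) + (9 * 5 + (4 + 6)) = 1069/19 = 56.26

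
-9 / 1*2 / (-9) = 2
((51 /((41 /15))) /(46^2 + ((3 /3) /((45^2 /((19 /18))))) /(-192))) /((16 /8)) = 2676888000 /607153189621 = 0.00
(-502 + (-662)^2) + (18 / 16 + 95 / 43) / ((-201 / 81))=437740.66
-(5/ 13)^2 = -25/ 169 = -0.15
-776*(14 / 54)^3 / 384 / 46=-33271 / 43460064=-0.00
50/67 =0.75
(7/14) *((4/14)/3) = 1/21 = 0.05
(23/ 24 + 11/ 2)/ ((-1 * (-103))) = 155/ 2472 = 0.06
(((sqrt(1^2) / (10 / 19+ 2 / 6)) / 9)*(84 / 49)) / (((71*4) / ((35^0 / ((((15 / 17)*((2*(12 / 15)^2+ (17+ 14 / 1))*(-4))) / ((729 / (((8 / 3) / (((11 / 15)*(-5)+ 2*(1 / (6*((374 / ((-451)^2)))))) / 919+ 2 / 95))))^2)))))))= -215098949972237769 / 9149729498855787520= -0.02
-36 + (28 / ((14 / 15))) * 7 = 174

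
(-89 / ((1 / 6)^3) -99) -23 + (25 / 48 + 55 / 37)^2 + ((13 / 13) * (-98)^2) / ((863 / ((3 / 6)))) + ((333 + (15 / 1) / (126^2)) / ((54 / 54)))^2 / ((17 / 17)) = 48467155790388960311 / 529387762192128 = 91553.22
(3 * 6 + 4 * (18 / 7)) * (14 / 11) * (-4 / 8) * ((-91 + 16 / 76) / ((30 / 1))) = 1035 / 19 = 54.47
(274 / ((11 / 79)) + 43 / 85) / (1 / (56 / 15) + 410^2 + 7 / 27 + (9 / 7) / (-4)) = 2782659096 / 237646622785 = 0.01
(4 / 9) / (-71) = -4 / 639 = -0.01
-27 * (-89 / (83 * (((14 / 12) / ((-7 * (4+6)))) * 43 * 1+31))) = 144180 / 150811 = 0.96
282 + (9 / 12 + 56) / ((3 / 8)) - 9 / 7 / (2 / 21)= 2519 / 6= 419.83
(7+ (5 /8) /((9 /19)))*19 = 11381 /72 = 158.07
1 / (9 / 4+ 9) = 4 / 45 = 0.09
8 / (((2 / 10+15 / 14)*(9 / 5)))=2800 / 801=3.50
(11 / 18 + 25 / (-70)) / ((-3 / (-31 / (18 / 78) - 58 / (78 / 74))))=16880 / 1053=16.03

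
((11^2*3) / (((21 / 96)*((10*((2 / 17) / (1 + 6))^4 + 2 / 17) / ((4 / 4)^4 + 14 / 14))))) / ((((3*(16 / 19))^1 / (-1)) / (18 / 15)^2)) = -4741996982184 / 294904825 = -16079.75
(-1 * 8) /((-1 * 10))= 4 /5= 0.80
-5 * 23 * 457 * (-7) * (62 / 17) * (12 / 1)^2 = 3284477280 / 17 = 193204545.88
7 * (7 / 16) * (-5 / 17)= -245 / 272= -0.90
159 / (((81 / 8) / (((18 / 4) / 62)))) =106 / 93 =1.14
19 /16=1.19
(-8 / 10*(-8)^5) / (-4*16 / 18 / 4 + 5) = 1179648 / 185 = 6376.48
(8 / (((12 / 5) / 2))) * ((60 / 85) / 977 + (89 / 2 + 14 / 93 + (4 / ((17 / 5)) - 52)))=-190678310 / 4633911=-41.15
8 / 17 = 0.47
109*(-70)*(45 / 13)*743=-255109050 / 13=-19623773.08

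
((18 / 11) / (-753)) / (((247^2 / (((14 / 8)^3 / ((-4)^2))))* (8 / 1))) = -1029 / 689954197504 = -0.00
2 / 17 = 0.12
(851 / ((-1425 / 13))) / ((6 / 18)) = -11063 / 475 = -23.29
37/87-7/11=-202/957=-0.21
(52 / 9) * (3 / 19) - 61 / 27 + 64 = 32141 / 513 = 62.65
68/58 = 34/29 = 1.17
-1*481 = -481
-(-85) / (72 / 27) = 255 / 8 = 31.88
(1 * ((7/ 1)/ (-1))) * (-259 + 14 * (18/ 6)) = 1519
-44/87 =-0.51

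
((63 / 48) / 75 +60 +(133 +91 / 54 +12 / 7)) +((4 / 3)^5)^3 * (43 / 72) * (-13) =-139054692879413 / 361592456400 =-384.56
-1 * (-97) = 97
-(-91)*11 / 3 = 1001 / 3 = 333.67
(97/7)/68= 97/476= 0.20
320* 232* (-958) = -71121920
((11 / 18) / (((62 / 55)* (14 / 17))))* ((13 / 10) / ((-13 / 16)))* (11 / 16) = -22627 / 31248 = -0.72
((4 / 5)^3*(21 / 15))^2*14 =2809856 / 390625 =7.19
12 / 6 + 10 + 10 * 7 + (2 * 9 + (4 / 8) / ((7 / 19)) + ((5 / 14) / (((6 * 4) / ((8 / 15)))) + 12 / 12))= 6449 / 63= 102.37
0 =0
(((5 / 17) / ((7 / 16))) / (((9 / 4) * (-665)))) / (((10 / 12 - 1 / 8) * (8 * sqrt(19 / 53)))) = -64 * sqrt(1007) / 15336363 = -0.00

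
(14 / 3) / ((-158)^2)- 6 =-224669 / 37446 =-6.00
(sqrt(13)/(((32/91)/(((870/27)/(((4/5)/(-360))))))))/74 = -2009.09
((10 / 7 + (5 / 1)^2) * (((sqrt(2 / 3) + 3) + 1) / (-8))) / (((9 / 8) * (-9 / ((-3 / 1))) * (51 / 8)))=-5920 / 9639-1480 * sqrt(6) / 28917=-0.74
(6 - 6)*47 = 0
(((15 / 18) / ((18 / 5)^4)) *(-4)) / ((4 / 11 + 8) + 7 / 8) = -34375 / 16002279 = -0.00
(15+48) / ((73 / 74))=63.86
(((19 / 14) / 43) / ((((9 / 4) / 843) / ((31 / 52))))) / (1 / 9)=496527 / 7826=63.45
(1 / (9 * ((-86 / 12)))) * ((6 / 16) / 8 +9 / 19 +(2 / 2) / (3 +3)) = -2507 / 235296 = -0.01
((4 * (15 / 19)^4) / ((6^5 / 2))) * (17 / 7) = 10625 / 10946964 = 0.00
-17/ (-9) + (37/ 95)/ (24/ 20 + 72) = 39517/ 20862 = 1.89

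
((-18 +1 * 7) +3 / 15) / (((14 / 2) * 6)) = -9 / 35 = -0.26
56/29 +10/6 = 313/87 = 3.60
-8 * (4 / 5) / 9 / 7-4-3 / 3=-1607 / 315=-5.10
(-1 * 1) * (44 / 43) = -44 / 43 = -1.02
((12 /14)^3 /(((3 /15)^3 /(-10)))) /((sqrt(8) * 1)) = -67500 * sqrt(2) /343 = -278.31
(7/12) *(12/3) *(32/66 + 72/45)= 2408/495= 4.86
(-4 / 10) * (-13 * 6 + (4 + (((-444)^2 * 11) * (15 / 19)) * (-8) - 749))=520470314 / 95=5478634.88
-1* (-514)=514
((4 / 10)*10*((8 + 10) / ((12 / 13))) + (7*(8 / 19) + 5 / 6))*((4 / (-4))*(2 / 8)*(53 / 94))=-494119 / 42864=-11.53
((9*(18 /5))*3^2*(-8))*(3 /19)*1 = -34992 /95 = -368.34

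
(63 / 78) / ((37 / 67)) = 1407 / 962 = 1.46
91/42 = 13/6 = 2.17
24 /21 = 1.14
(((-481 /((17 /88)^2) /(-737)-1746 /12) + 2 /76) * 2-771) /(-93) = 377819539 /34214421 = 11.04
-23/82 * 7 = -161/82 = -1.96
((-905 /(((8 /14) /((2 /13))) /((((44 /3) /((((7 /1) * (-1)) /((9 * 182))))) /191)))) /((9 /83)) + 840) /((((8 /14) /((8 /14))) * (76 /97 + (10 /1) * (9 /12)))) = 4581647560 /920811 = 4975.67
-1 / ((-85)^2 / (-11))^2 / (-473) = 0.00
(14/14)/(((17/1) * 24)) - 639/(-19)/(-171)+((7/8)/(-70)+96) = 141091999/1472880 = 95.79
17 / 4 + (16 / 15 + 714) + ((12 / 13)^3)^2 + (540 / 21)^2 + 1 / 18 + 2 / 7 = 58813891857727 / 42572455380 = 1381.50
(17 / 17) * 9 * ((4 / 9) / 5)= 4 / 5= 0.80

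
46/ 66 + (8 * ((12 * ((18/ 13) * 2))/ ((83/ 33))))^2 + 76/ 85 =36489680390303/ 3265696005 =11173.63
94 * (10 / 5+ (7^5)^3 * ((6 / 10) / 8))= 669406172905723 / 20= 33470308645286.15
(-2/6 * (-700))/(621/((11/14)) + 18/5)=9625/32751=0.29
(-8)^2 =64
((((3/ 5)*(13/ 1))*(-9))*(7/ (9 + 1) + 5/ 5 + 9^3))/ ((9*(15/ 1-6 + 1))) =-569.95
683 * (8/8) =683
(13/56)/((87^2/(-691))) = -8983/423864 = -0.02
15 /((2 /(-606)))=-4545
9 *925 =8325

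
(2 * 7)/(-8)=-7/4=-1.75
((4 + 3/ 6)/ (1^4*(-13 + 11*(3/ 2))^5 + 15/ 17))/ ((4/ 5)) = 3060/ 286199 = 0.01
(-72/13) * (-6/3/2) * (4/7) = 288/91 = 3.16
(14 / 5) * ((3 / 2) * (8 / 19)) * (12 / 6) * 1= 336 / 95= 3.54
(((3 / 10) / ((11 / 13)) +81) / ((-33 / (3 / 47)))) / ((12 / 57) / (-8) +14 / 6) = -510093 / 7478405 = -0.07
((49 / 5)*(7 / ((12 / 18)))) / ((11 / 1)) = 1029 / 110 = 9.35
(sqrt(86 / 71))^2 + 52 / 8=1095 / 142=7.71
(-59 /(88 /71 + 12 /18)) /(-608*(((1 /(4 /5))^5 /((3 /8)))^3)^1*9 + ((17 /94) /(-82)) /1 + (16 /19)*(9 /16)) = 45231201091584 /4309580030033161681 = 0.00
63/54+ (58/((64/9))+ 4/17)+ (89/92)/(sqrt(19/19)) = 395089/37536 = 10.53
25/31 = 0.81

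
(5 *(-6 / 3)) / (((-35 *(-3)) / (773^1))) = -1546 / 21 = -73.62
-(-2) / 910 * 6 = 6 / 455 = 0.01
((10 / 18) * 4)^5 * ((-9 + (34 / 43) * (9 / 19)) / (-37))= 92800000 / 7345647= 12.63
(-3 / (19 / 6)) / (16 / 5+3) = -90 / 589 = -0.15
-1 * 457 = -457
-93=-93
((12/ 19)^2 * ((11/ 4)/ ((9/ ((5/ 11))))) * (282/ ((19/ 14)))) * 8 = 631680/ 6859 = 92.10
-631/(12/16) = -2524/3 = -841.33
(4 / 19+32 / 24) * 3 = 88 / 19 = 4.63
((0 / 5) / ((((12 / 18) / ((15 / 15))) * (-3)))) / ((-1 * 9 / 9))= 0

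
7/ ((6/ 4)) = 14/ 3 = 4.67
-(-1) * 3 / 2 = 3 / 2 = 1.50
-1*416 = -416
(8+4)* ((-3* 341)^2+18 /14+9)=87909300 /7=12558471.43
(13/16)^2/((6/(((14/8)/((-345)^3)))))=-1183/252294912000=-0.00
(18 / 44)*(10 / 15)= 3 / 11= 0.27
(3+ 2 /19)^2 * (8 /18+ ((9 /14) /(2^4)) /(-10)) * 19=30907799 /383040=80.69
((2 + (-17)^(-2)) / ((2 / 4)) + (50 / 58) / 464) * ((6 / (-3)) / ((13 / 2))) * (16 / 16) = -15589273 / 12638548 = -1.23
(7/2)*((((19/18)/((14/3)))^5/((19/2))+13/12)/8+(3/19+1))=411069964483/90811736064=4.53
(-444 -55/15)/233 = -1343/699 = -1.92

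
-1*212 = -212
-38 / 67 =-0.57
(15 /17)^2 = 225 /289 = 0.78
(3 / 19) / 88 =3 / 1672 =0.00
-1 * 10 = -10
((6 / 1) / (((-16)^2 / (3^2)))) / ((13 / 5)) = 135 / 1664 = 0.08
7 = 7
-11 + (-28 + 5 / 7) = -268 / 7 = -38.29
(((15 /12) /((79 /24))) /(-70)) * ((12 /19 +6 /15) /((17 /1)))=-42 /127585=-0.00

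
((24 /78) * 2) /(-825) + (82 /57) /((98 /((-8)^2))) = 9373352 /9984975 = 0.94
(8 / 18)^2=16 / 81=0.20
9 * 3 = 27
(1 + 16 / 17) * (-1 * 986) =-1914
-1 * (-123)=123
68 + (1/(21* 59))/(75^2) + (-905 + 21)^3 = -4814493286522499/6969375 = -690807036.00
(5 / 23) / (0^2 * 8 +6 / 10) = 0.36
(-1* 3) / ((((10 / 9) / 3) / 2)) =-81 / 5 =-16.20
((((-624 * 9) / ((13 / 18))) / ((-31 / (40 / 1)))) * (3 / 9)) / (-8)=-12960 / 31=-418.06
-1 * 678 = -678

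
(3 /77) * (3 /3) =3 /77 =0.04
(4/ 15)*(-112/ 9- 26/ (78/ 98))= -1624/ 135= -12.03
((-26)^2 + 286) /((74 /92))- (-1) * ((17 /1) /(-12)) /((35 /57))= 167117 /140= 1193.69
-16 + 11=-5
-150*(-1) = 150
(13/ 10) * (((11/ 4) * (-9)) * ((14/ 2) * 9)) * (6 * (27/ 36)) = -729729/ 80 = -9121.61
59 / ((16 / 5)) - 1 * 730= -11385 / 16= -711.56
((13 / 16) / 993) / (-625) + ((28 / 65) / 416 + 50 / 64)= 2625611731 / 3356340000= 0.78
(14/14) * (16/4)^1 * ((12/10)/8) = 3/5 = 0.60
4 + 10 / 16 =37 / 8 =4.62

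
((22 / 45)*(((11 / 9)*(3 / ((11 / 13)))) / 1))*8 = 2288 / 135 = 16.95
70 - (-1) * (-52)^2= 2774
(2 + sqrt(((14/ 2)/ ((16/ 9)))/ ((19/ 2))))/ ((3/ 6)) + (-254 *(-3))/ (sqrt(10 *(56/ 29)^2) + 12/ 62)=307531/ 7526671 + 3 *sqrt(266)/ 38 + 297306492 *sqrt(10)/ 7526671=126.24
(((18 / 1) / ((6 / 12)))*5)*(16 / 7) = 411.43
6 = 6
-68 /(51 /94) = -376 /3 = -125.33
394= 394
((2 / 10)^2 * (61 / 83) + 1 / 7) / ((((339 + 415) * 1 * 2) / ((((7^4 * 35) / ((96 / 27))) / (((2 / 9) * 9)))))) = 27032859 / 20026240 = 1.35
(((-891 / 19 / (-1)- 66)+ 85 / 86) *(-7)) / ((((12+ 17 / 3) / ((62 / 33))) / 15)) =96357765 / 476311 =202.30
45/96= 15/32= 0.47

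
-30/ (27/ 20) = -200/ 9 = -22.22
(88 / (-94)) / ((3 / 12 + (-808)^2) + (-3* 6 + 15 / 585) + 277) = -6864 / 4788699857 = -0.00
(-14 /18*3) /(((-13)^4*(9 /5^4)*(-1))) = 4375 /771147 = 0.01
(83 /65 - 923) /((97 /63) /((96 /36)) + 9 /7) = -10065216 /20345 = -494.73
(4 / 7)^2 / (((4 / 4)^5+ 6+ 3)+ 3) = 16 / 637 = 0.03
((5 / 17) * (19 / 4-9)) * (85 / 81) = -425 / 324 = -1.31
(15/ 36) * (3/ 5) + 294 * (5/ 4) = 1471/ 4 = 367.75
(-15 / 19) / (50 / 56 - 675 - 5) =84 / 72257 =0.00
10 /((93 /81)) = 270 /31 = 8.71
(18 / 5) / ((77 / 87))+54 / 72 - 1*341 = -517721 / 1540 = -336.18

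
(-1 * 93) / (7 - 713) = 93 / 706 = 0.13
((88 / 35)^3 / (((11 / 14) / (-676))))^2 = 7015587502882816 / 37515625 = 187004414.90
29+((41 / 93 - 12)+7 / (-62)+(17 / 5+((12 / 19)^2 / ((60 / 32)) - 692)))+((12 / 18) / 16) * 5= -300299727 / 447640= -670.85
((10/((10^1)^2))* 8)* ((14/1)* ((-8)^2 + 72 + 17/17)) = 7672/5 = 1534.40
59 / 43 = 1.37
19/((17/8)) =152/17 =8.94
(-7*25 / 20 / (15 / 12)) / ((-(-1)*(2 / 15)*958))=-105 / 1916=-0.05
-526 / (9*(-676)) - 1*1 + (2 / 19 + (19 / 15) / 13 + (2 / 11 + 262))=831187463 / 3178890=261.47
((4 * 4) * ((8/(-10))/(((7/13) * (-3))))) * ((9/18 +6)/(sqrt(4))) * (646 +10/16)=249782/15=16652.13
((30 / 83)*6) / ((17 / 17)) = 180 / 83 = 2.17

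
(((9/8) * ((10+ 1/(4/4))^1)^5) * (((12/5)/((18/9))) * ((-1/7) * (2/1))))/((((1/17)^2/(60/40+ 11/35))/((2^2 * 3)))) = -478795443093/1225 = -390853422.93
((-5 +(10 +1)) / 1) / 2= 3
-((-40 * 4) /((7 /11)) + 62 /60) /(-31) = -52583 /6510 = -8.08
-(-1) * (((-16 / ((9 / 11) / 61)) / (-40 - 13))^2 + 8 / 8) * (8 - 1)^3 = 39612804175 / 227529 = 174100.02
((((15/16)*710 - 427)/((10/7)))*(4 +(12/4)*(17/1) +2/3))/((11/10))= 2231621/264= 8453.11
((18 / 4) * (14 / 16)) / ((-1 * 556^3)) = -0.00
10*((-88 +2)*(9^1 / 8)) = -1935 / 2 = -967.50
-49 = -49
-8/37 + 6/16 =47/296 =0.16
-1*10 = -10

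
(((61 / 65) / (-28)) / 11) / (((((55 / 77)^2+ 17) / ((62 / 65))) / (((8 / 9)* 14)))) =-370636 / 179439975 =-0.00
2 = 2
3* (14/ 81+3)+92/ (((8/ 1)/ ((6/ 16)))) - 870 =-369865/ 432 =-856.17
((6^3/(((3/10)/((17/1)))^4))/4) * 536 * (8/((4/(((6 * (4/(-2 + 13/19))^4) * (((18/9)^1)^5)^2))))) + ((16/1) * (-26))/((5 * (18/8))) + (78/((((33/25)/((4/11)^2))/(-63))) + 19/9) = 781671145579511882897651/2495625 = 313216587259508893.72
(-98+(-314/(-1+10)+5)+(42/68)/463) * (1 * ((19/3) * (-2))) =344258207/212517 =1619.91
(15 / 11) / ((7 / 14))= 30 / 11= 2.73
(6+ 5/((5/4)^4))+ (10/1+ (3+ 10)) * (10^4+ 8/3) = 86276018/375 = 230069.38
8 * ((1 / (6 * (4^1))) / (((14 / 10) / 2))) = 10 / 21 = 0.48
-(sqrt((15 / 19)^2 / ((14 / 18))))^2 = -2025 / 2527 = -0.80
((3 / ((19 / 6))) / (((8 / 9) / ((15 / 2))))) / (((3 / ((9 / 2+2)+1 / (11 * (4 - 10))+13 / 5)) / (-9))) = -364257 / 1672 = -217.86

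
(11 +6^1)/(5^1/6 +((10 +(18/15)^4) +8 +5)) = 63750/97151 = 0.66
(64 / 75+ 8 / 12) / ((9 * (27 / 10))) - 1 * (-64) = 77836 / 1215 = 64.06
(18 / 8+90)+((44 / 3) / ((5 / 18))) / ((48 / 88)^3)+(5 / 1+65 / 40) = 152723 / 360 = 424.23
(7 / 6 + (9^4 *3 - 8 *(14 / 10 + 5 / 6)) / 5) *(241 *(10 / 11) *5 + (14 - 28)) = 3510087292 / 825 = 4254651.26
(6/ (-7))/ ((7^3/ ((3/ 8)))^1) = -9/ 9604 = -0.00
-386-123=-509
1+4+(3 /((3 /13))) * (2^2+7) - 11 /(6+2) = 1173 /8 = 146.62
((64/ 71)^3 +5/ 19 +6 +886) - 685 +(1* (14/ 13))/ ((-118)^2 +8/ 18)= 1152170283042787/ 5539395705220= 208.00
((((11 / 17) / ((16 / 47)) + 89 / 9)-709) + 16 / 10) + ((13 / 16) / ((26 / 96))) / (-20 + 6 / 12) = -110710003 / 159120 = -695.76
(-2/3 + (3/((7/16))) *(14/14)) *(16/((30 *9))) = 208/567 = 0.37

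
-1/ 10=-0.10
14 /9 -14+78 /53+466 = 217048 /477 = 455.03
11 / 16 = 0.69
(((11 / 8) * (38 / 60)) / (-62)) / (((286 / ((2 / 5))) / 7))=-133 / 967200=-0.00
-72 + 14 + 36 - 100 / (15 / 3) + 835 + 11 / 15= 11906 / 15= 793.73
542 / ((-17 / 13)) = -7046 / 17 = -414.47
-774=-774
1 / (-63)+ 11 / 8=685 / 504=1.36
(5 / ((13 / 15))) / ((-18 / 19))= -6.09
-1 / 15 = -0.07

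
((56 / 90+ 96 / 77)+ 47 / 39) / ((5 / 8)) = 1107784 / 225225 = 4.92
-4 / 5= -0.80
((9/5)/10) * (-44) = -198/25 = -7.92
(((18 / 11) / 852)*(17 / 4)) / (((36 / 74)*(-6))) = -629 / 224928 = -0.00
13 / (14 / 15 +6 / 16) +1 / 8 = 12637 / 1256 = 10.06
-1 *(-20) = 20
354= 354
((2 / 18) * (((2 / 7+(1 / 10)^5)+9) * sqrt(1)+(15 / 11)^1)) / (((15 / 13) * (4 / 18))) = 355333667 / 77000000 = 4.61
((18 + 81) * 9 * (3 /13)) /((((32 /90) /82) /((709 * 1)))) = 3496564665 /104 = 33620814.09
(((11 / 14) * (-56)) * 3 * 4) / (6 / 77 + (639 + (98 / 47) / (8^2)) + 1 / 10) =-305733120 / 370128449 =-0.83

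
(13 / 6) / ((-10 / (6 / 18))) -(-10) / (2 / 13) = 11687 / 180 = 64.93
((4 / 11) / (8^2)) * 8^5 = 2048 / 11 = 186.18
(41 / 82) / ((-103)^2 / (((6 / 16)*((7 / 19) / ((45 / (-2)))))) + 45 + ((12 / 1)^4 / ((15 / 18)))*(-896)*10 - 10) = -7 / 3145536638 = -0.00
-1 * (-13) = 13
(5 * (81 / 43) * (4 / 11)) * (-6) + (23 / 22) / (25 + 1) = -504451 / 24596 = -20.51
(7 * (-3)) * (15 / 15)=-21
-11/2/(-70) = 11/140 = 0.08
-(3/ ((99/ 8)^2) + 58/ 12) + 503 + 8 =3307165/ 6534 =506.15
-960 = -960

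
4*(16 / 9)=64 / 9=7.11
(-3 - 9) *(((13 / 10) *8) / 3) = -208 / 5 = -41.60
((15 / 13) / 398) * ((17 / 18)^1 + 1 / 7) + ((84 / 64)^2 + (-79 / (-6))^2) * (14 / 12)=51136095979 / 250338816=204.27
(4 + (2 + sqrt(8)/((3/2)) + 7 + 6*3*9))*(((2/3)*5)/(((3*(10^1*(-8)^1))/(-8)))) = 4*sqrt(2)/27 + 175/9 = 19.65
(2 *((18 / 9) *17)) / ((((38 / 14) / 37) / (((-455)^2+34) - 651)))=191329352.42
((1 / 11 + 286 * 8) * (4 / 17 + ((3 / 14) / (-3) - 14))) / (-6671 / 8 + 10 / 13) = 4309838884 / 113415687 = 38.00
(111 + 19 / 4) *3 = 1389 / 4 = 347.25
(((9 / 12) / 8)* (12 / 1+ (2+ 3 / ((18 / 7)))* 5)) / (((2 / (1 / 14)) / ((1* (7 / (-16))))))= -0.04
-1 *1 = -1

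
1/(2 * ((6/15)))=5/4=1.25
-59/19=-3.11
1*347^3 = 41781923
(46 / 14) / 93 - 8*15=-78097 / 651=-119.96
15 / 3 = 5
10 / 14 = 5 / 7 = 0.71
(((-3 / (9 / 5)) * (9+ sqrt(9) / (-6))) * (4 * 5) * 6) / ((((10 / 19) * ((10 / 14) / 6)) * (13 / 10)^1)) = -271320 / 13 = -20870.77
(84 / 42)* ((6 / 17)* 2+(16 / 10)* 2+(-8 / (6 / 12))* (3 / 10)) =-1.79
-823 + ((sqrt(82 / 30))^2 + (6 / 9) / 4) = -8201 / 10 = -820.10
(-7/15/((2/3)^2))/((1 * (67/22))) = -231/670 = -0.34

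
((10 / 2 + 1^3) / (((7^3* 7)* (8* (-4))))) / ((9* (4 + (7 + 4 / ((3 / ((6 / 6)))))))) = -1 / 1421392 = -0.00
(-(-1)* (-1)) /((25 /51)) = -51 /25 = -2.04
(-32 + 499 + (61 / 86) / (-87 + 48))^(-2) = 11249316 / 2453160990049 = 0.00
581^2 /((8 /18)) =3038049 /4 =759512.25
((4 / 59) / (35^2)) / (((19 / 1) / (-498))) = -0.00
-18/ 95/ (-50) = 9/ 2375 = 0.00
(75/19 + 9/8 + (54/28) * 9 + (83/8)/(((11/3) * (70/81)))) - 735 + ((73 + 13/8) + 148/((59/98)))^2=166197203480839/1629664960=101982.44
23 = 23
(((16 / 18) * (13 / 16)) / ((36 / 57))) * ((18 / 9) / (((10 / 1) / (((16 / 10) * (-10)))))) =-494 / 135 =-3.66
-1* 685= -685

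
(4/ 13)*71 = 284/ 13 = 21.85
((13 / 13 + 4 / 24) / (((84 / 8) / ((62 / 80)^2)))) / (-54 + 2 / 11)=-10571 / 8524800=-0.00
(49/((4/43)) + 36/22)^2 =540516001/1936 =279192.15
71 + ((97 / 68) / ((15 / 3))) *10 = 2511 / 34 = 73.85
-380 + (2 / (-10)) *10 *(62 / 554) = -105322 / 277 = -380.22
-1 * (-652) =652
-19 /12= -1.58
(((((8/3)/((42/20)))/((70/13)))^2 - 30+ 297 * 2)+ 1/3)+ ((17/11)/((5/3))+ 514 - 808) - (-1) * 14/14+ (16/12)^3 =2938172761/10696455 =274.69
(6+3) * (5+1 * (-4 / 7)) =279 / 7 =39.86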